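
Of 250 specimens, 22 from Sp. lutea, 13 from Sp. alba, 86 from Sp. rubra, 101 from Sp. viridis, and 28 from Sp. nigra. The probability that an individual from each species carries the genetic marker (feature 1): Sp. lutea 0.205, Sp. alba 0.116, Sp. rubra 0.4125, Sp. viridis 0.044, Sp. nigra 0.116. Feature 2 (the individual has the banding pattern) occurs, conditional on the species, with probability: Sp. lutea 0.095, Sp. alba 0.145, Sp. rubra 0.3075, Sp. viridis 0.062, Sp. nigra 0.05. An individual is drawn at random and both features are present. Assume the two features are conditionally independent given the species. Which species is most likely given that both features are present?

By Bayes' rule, posterior ∝ prior × likelihood:
  Sp. lutea: 0.088 × 0.205 × 0.095 = 0.0017138
  Sp. alba: 0.052 × 0.116 × 0.145 = 0.00087464
  Sp. rubra: 0.344 × 0.4125 × 0.3075 = 0.04363425
  Sp. viridis: 0.404 × 0.044 × 0.062 = 0.001102112
  Sp. nigra: 0.112 × 0.116 × 0.05 = 0.0006496
Total = 0.047974402.
Largest term belongs to Sp. rubra, so Sp. rubra is most probable.

Sp. rubra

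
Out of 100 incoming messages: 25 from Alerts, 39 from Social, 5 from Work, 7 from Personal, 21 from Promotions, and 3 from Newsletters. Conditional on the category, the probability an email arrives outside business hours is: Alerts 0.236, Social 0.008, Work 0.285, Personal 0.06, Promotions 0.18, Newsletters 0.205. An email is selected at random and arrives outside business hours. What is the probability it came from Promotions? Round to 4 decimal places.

Compute prior × likelihood for every hypothesis:
  Alerts: 0.25 × 0.236 = 0.059
  Social: 0.39 × 0.008 = 0.00312
  Work: 0.05 × 0.285 = 0.01425
  Personal: 0.07 × 0.06 = 0.0042
  Promotions: 0.21 × 0.18 = 0.0378
  Newsletters: 0.03 × 0.205 = 0.00615
Total = 0.12452.
P(Promotions | evidence) = 0.0378 / 0.12452 ≈ 0.3036.

0.3036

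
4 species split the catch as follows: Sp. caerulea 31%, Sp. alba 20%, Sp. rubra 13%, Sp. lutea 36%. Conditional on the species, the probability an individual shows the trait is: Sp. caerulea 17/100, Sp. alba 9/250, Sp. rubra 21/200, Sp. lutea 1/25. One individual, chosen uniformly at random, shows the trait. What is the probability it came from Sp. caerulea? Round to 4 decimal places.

Compute prior × likelihood for every hypothesis:
  Sp. caerulea: 0.31 × 0.17 = 0.0527
  Sp. alba: 0.2 × 0.036 = 0.0072
  Sp. rubra: 0.13 × 0.105 = 0.01365
  Sp. lutea: 0.36 × 0.04 = 0.0144
Sum = 0.08795.
P(Sp. caerulea | evidence) = 0.0527 / 0.08795 ≈ 0.5992.

0.5992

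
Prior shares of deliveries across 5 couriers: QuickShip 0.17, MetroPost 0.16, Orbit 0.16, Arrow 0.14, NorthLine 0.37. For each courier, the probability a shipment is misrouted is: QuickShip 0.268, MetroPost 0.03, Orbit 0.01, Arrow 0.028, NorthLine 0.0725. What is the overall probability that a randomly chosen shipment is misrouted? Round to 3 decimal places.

Prior × likelihood for each hypothesis:
  QuickShip: 0.17 × 0.268 = 0.04556
  MetroPost: 0.16 × 0.03 = 0.0048
  Orbit: 0.16 × 0.01 = 0.0016
  Arrow: 0.14 × 0.028 = 0.00392
  NorthLine: 0.37 × 0.0725 = 0.026825
P(misrouted) = 0.04556 + 0.0048 + 0.0016 + 0.00392 + 0.026825 = 0.082705 → 0.083.

0.083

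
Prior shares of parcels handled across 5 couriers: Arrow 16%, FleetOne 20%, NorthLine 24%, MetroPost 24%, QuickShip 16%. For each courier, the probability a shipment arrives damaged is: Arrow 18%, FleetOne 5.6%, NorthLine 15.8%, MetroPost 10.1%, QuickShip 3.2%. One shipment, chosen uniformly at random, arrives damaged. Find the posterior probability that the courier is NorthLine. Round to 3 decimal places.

Prior × likelihood for each hypothesis:
  Arrow: 0.16 × 0.18 = 0.0288
  FleetOne: 0.2 × 0.056 = 0.0112
  NorthLine: 0.24 × 0.158 = 0.03792
  MetroPost: 0.24 × 0.101 = 0.02424
  QuickShip: 0.16 × 0.032 = 0.00512
Sum = 0.10728.
P(NorthLine | evidence) = 0.03792 / 0.10728 ≈ 0.353.

0.353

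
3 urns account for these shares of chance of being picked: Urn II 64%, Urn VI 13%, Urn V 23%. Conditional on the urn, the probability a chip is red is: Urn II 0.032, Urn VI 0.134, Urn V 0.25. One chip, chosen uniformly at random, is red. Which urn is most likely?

Urn V

Prior × likelihood for each hypothesis:
  Urn II: 0.64 × 0.032 = 0.02048
  Urn VI: 0.13 × 0.134 = 0.01742
  Urn V: 0.23 × 0.25 = 0.0575
Sum = 0.0954.
Largest term belongs to Urn V, so Urn V is most probable.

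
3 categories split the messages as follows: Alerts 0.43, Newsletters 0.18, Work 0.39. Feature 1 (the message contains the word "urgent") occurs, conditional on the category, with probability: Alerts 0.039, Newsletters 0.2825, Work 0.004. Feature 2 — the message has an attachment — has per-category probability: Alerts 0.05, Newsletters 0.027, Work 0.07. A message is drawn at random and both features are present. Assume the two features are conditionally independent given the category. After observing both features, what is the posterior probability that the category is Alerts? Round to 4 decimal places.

0.3613

Unnormalized posteriors (prior × likelihood):
  Alerts: 0.43 × 0.039 × 0.05 = 0.0008385
  Newsletters: 0.18 × 0.2825 × 0.027 = 0.00137295
  Work: 0.39 × 0.004 × 0.07 = 0.0001092
Sum = 0.00232065.
P(Alerts | evidence) = 0.0008385 / 0.00232065 ≈ 0.3613.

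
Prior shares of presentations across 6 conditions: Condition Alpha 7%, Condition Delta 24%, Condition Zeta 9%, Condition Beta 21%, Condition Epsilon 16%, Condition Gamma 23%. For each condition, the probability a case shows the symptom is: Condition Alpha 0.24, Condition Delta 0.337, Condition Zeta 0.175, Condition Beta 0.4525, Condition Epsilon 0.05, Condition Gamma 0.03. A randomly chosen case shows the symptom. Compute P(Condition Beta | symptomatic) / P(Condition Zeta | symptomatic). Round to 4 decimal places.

6.0333

Compute prior × likelihood for every hypothesis:
  Condition Alpha: 0.07 × 0.24 = 0.0168
  Condition Delta: 0.24 × 0.337 = 0.08088
  Condition Zeta: 0.09 × 0.175 = 0.01575
  Condition Beta: 0.21 × 0.4525 = 0.095025
  Condition Epsilon: 0.16 × 0.05 = 0.008
  Condition Gamma: 0.23 × 0.03 = 0.0069
Total = 0.223355.
The ratio is 0.095025 / 0.01575 (the normalizer cancels) = 6.0333.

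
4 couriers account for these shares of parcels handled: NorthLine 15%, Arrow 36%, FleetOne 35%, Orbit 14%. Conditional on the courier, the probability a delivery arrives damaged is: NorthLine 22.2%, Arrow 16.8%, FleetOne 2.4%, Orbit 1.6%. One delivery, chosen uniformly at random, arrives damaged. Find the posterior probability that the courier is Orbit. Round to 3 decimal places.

Prior × likelihood for each hypothesis:
  NorthLine: 0.15 × 0.222 = 0.0333
  Arrow: 0.36 × 0.168 = 0.06048
  FleetOne: 0.35 × 0.024 = 0.0084
  Orbit: 0.14 × 0.016 = 0.00224
Total = 0.10442.
P(Orbit | evidence) = 0.00224 / 0.10442 ≈ 0.021.

0.021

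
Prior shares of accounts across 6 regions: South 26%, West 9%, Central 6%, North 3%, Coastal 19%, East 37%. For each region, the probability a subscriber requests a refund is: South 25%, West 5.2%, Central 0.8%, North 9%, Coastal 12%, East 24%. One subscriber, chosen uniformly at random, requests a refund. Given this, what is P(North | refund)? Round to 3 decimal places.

0.015

Prior × likelihood for each hypothesis:
  South: 0.26 × 0.25 = 0.065
  West: 0.09 × 0.052 = 0.00468
  Central: 0.06 × 0.008 = 0.00048
  North: 0.03 × 0.09 = 0.0027
  Coastal: 0.19 × 0.12 = 0.0228
  East: 0.37 × 0.24 = 0.0888
Sum = 0.18446.
P(North | evidence) = 0.0027 / 0.18446 ≈ 0.015.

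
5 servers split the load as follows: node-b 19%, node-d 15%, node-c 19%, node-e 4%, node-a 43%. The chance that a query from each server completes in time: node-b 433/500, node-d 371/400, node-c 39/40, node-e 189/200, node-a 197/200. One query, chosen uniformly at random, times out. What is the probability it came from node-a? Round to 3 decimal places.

Taking complements, P(timeout | each) = node-b 0.134, node-d 0.0725, node-c 0.025, node-e 0.055, node-a 0.015.
Compute prior × likelihood for every hypothesis:
  node-b: 0.19 × 0.134 = 0.02546
  node-d: 0.15 × 0.0725 = 0.010875
  node-c: 0.19 × 0.025 = 0.00475
  node-e: 0.04 × 0.055 = 0.0022
  node-a: 0.43 × 0.015 = 0.00645
Total = 0.049735.
P(node-a | evidence) = 0.00645 / 0.049735 ≈ 0.130.

0.130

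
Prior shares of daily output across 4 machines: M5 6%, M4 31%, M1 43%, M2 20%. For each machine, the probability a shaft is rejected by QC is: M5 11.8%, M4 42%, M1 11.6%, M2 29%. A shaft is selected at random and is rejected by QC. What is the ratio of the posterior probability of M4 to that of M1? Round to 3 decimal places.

Unnormalized posteriors (prior × likelihood):
  M5: 0.06 × 0.118 = 0.00708
  M4: 0.31 × 0.42 = 0.1302
  M1: 0.43 × 0.116 = 0.04988
  M2: 0.2 × 0.29 = 0.058
Total = 0.24516.
The ratio is 0.1302 / 0.04988 (the normalizer cancels) = 2.610.

2.610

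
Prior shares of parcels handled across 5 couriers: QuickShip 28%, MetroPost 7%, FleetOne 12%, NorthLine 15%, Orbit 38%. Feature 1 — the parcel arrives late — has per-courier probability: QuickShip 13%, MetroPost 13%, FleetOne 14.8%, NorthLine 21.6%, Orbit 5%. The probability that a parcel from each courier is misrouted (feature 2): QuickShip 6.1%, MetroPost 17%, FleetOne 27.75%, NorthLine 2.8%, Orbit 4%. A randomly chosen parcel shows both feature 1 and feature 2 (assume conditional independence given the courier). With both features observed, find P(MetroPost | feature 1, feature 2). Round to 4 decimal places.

Prior × likelihood for each hypothesis:
  QuickShip: 0.28 × 0.13 × 0.061 = 0.0022204
  MetroPost: 0.07 × 0.13 × 0.17 = 0.001547
  FleetOne: 0.12 × 0.148 × 0.2775 = 0.0049284
  NorthLine: 0.15 × 0.216 × 0.028 = 0.0009072
  Orbit: 0.38 × 0.05 × 0.04 = 0.00076
Normalizing constant = 0.010363.
P(MetroPost | evidence) = 0.001547 / 0.010363 ≈ 0.1493.

0.1493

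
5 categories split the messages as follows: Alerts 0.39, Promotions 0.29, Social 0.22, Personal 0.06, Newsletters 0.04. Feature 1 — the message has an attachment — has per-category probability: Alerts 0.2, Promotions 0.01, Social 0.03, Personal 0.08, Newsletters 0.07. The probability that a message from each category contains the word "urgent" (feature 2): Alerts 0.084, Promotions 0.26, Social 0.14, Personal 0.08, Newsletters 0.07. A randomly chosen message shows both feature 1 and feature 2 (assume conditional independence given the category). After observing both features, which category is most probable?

Alerts

By Bayes' rule, posterior ∝ prior × likelihood:
  Alerts: 0.39 × 0.2 × 0.084 = 0.006552
  Promotions: 0.29 × 0.01 × 0.26 = 0.000754
  Social: 0.22 × 0.03 × 0.14 = 0.000924
  Personal: 0.06 × 0.08 × 0.08 = 0.000384
  Newsletters: 0.04 × 0.07 × 0.07 = 0.000196
Total = 0.00881.
Largest term belongs to Alerts, so Alerts is most probable.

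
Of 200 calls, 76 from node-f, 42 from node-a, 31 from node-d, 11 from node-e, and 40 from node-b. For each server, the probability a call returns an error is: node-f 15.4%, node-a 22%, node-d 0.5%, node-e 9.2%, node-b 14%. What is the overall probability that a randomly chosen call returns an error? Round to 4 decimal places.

0.1386

By Bayes' rule, posterior ∝ prior × likelihood:
  node-f: 0.38 × 0.154 = 0.05852
  node-a: 0.21 × 0.22 = 0.0462
  node-d: 0.155 × 0.005 = 0.000775
  node-e: 0.055 × 0.092 = 0.00506
  node-b: 0.2 × 0.14 = 0.028
P(error) = 0.05852 + 0.0462 + 0.000775 + 0.00506 + 0.028 = 0.138555 → 0.1386.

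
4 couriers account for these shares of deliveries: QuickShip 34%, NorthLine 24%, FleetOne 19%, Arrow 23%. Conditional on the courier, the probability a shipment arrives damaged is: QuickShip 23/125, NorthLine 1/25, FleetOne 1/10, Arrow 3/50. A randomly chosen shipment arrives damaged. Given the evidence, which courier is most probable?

Prior × likelihood for each hypothesis:
  QuickShip: 0.34 × 0.184 = 0.06256
  NorthLine: 0.24 × 0.04 = 0.0096
  FleetOne: 0.19 × 0.1 = 0.019
  Arrow: 0.23 × 0.06 = 0.0138
Total = 0.10496.
Largest term belongs to QuickShip, so QuickShip is most probable.

QuickShip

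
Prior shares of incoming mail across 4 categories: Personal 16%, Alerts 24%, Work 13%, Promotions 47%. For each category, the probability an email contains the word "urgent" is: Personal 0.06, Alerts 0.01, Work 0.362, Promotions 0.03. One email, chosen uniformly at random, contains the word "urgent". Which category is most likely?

Work

Unnormalized posteriors (prior × likelihood):
  Personal: 0.16 × 0.06 = 0.0096
  Alerts: 0.24 × 0.01 = 0.0024
  Work: 0.13 × 0.362 = 0.04706
  Promotions: 0.47 × 0.03 = 0.0141
Sum = 0.07316.
Largest term belongs to Work, so Work is most probable.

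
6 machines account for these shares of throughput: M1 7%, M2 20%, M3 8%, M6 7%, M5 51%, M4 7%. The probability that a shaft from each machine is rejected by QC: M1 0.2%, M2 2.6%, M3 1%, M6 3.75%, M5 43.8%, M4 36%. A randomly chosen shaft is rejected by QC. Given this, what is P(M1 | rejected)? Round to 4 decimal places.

Compute prior × likelihood for every hypothesis:
  M1: 0.07 × 0.002 = 0.00014
  M2: 0.2 × 0.026 = 0.0052
  M3: 0.08 × 0.01 = 0.0008
  M6: 0.07 × 0.0375 = 0.002625
  M5: 0.51 × 0.438 = 0.22338
  M4: 0.07 × 0.36 = 0.0252
Normalizing constant = 0.257345.
P(M1 | evidence) = 0.00014 / 0.257345 ≈ 0.0005.

0.0005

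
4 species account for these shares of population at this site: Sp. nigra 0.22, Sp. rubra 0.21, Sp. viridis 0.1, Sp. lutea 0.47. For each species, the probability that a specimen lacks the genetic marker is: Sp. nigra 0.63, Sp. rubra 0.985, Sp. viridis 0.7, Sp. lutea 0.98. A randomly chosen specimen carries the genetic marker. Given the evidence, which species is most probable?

Sp. nigra

Taking complements, P(marker | each) = Sp. nigra 0.37, Sp. rubra 0.015, Sp. viridis 0.3, Sp. lutea 0.02.
Compute prior × likelihood for every hypothesis:
  Sp. nigra: 0.22 × 0.37 = 0.0814
  Sp. rubra: 0.21 × 0.015 = 0.00315
  Sp. viridis: 0.1 × 0.3 = 0.03
  Sp. lutea: 0.47 × 0.02 = 0.0094
Normalizing constant = 0.12395.
Largest term belongs to Sp. nigra, so Sp. nigra is most probable.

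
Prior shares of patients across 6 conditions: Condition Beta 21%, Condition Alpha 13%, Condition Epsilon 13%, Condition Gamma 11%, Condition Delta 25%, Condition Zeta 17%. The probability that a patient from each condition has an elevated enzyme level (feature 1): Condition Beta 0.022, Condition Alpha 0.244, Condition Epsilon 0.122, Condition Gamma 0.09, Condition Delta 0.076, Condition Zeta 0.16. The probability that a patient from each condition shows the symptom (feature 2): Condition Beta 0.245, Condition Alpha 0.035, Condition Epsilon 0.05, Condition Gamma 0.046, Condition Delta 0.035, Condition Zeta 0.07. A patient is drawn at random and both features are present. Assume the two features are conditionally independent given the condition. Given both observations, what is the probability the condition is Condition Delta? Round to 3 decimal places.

0.110

Unnormalized posteriors (prior × likelihood):
  Condition Beta: 0.21 × 0.022 × 0.245 = 0.0011319
  Condition Alpha: 0.13 × 0.244 × 0.035 = 0.0011102
  Condition Epsilon: 0.13 × 0.122 × 0.05 = 0.000793
  Condition Gamma: 0.11 × 0.09 × 0.046 = 0.0004554
  Condition Delta: 0.25 × 0.076 × 0.035 = 0.000665
  Condition Zeta: 0.17 × 0.16 × 0.07 = 0.001904
Sum = 0.0060595.
P(Condition Delta | evidence) = 0.000665 / 0.0060595 ≈ 0.110.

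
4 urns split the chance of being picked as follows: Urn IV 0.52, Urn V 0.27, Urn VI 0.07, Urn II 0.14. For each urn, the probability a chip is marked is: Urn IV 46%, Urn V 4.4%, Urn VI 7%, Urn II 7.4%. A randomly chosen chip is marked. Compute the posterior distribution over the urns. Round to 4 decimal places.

Urn IV 0.8981, Urn V 0.0446, Urn VI 0.0184, Urn II 0.0389

Prior × likelihood for each hypothesis:
  Urn IV: 0.52 × 0.46 = 0.2392
  Urn V: 0.27 × 0.044 = 0.01188
  Urn VI: 0.07 × 0.07 = 0.0049
  Urn II: 0.14 × 0.074 = 0.01036
Total = 0.26634.
P(Urn IV | marked) = 0.2392/0.26634 ≈ 0.8981
P(Urn V | marked) = 0.01188/0.26634 ≈ 0.0446
P(Urn VI | marked) = 0.0049/0.26634 ≈ 0.0184
P(Urn II | marked) = 0.01036/0.26634 ≈ 0.0389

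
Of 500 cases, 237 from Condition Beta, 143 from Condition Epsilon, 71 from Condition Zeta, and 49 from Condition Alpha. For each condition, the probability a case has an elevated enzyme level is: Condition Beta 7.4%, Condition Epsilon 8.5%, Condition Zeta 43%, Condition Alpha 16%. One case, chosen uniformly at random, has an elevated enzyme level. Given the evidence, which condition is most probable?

Condition Zeta

Prior × likelihood for each hypothesis:
  Condition Beta: 0.474 × 0.074 = 0.035076
  Condition Epsilon: 0.286 × 0.085 = 0.02431
  Condition Zeta: 0.142 × 0.43 = 0.06106
  Condition Alpha: 0.098 × 0.16 = 0.01568
Total = 0.136126.
Largest term belongs to Condition Zeta, so Condition Zeta is most probable.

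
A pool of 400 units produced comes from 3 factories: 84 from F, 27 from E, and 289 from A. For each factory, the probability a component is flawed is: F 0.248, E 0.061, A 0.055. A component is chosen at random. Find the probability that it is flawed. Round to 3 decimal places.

Compute prior × likelihood for every hypothesis:
  F: 0.21 × 0.248 = 0.05208
  E: 0.0675 × 0.061 = 0.0041175
  A: 0.7225 × 0.055 = 0.0397375
P(flawed) = 0.05208 + 0.0041175 + 0.0397375 = 0.095935 → 0.096.

0.096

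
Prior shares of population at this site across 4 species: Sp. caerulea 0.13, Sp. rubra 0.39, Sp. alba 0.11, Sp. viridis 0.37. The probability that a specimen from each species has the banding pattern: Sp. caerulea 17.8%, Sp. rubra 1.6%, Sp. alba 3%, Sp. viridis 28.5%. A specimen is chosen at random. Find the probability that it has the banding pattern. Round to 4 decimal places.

Compute prior × likelihood for every hypothesis:
  Sp. caerulea: 0.13 × 0.178 = 0.02314
  Sp. rubra: 0.39 × 0.016 = 0.00624
  Sp. alba: 0.11 × 0.03 = 0.0033
  Sp. viridis: 0.37 × 0.285 = 0.10545
P(banded) = 0.02314 + 0.00624 + 0.0033 + 0.10545 = 0.13813 → 0.1381.

0.1381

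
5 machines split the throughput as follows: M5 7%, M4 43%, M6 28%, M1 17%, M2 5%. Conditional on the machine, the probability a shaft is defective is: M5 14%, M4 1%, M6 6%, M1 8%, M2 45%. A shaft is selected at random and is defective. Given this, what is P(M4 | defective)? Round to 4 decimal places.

Prior × likelihood for each hypothesis:
  M5: 0.07 × 0.14 = 0.0098
  M4: 0.43 × 0.01 = 0.0043
  M6: 0.28 × 0.06 = 0.0168
  M1: 0.17 × 0.08 = 0.0136
  M2: 0.05 × 0.45 = 0.0225
Normalizing constant = 0.067.
P(M4 | evidence) = 0.0043 / 0.067 ≈ 0.0642.

0.0642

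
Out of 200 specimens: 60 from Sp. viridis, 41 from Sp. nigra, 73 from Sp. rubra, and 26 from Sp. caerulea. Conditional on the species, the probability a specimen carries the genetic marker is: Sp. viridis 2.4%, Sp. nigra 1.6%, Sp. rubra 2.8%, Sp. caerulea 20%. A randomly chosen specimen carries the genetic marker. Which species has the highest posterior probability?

By Bayes' rule, posterior ∝ prior × likelihood:
  Sp. viridis: 0.3 × 0.024 = 0.0072
  Sp. nigra: 0.205 × 0.016 = 0.00328
  Sp. rubra: 0.365 × 0.028 = 0.01022
  Sp. caerulea: 0.13 × 0.2 = 0.026
Sum = 0.0467.
Largest term belongs to Sp. caerulea, so Sp. caerulea is most probable.

Sp. caerulea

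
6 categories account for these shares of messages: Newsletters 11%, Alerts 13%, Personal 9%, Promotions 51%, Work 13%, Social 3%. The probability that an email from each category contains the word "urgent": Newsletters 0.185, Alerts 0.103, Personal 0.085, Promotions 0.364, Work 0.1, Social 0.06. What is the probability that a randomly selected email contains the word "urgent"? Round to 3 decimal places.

0.242

Prior × likelihood for each hypothesis:
  Newsletters: 0.11 × 0.185 = 0.02035
  Alerts: 0.13 × 0.103 = 0.01339
  Personal: 0.09 × 0.085 = 0.00765
  Promotions: 0.51 × 0.364 = 0.18564
  Work: 0.13 × 0.1 = 0.013
  Social: 0.03 × 0.06 = 0.0018
P(urgent-flag) = 0.02035 + 0.01339 + 0.00765 + 0.18564 + 0.013 + 0.0018 = 0.24183 → 0.242.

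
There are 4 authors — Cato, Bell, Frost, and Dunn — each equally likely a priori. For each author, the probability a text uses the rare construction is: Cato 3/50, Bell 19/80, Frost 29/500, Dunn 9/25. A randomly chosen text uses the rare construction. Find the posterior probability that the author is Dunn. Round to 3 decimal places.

0.503

Since the prior is uniform, the posterior is proportional to the likelihood:
  Cato: 0.06
  Bell: 0.2375
  Frost: 0.058
  Dunn: 0.36
Sum = 0.7155.
P(Dunn | evidence) = 0.36 / 0.7155 ≈ 0.503.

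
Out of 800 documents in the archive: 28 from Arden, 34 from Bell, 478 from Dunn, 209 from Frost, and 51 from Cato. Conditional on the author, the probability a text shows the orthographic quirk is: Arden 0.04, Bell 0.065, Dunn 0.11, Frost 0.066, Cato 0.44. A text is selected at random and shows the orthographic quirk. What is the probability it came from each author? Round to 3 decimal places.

Arden 0.012, Bell 0.024, Dunn 0.571, Frost 0.150, Cato 0.244

Compute prior × likelihood for every hypothesis:
  Arden: 0.035 × 0.04 = 0.0014
  Bell: 0.0425 × 0.065 = 0.0027625
  Dunn: 0.5975 × 0.11 = 0.065725
  Frost: 0.26125 × 0.066 = 0.0172425
  Cato: 0.06375 × 0.44 = 0.02805
Total = 0.11518.
P(Arden | quirk) = 0.0014/0.11518 ≈ 0.012
P(Bell | quirk) = 0.0027625/0.11518 ≈ 0.024
P(Dunn | quirk) = 0.065725/0.11518 ≈ 0.571
P(Frost | quirk) = 0.0172425/0.11518 ≈ 0.150
P(Cato | quirk) = 0.02805/0.11518 ≈ 0.244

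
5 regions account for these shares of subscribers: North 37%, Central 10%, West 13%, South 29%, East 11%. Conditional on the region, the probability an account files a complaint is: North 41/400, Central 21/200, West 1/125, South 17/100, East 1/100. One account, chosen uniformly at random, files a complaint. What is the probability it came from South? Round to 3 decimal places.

0.494

Unnormalized posteriors (prior × likelihood):
  North: 0.37 × 0.1025 = 0.037925
  Central: 0.1 × 0.105 = 0.0105
  West: 0.13 × 0.008 = 0.00104
  South: 0.29 × 0.17 = 0.0493
  East: 0.11 × 0.01 = 0.0011
Sum = 0.099865.
P(South | evidence) = 0.0493 / 0.099865 ≈ 0.494.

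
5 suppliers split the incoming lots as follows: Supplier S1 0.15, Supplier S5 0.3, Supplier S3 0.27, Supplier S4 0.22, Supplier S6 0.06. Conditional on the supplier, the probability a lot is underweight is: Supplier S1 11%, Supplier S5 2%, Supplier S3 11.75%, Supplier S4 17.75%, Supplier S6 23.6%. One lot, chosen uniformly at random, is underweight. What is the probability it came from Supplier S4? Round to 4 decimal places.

Compute prior × likelihood for every hypothesis:
  Supplier S1: 0.15 × 0.11 = 0.0165
  Supplier S5: 0.3 × 0.02 = 0.006
  Supplier S3: 0.27 × 0.1175 = 0.031725
  Supplier S4: 0.22 × 0.1775 = 0.03905
  Supplier S6: 0.06 × 0.236 = 0.01416
Sum = 0.107435.
P(Supplier S4 | evidence) = 0.03905 / 0.107435 ≈ 0.3635.

0.3635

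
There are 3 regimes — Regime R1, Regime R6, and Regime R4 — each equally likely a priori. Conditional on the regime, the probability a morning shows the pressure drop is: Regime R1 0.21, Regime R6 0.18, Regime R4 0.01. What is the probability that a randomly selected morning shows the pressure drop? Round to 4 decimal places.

0.1333

With a uniform prior (1/3 each), posterior ∝ likelihood:
  Regime R1: 0.21
  Regime R6: 0.18
  Regime R4: 0.01
P(drop) = (1/3) × (0.21 + 0.18 + 0.01) = 0.4/3 ≈ 0.1333.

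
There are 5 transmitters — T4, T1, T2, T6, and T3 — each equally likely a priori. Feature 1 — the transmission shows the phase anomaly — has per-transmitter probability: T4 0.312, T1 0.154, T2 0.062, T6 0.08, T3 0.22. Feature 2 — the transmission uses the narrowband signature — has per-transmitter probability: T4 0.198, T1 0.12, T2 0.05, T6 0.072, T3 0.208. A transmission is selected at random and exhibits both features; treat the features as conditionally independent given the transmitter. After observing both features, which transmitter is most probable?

T4

With a uniform prior (1/5 each), posterior ∝ likelihood:
  T4: 0.312 × 0.198 = 0.061776
  T1: 0.154 × 0.12 = 0.01848
  T2: 0.062 × 0.05 = 0.0031
  T6: 0.08 × 0.072 = 0.00576
  T3: 0.22 × 0.208 = 0.04576
Normalizing constant = 0.134876.
Largest term belongs to T4, so T4 is most probable.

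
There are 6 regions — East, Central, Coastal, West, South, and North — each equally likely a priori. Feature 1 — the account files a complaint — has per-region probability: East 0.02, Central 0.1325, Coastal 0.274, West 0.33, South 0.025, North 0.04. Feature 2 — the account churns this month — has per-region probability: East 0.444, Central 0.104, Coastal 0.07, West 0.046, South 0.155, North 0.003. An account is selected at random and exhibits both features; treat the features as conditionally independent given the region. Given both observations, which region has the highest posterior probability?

Coastal

Since the prior is uniform, the posterior is proportional to the likelihood:
  East: 0.02 × 0.444 = 0.00888
  Central: 0.1325 × 0.104 = 0.01378
  Coastal: 0.274 × 0.07 = 0.01918
  West: 0.33 × 0.046 = 0.01518
  South: 0.025 × 0.155 = 0.003875
  North: 0.04 × 0.003 = 0.00012
Normalizing constant = 0.061015.
Largest term belongs to Coastal, so Coastal is most probable.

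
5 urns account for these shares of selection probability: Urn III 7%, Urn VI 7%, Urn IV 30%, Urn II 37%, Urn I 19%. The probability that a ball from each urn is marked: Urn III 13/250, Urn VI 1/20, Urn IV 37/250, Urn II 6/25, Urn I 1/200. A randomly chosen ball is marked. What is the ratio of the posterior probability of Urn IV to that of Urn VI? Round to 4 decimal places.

Unnormalized posteriors (prior × likelihood):
  Urn III: 0.07 × 0.052 = 0.00364
  Urn VI: 0.07 × 0.05 = 0.0035
  Urn IV: 0.3 × 0.148 = 0.0444
  Urn II: 0.37 × 0.24 = 0.0888
  Urn I: 0.19 × 0.005 = 0.00095
Total = 0.14129.
The ratio is 0.0444 / 0.0035 (the normalizer cancels) = 12.6857.

12.6857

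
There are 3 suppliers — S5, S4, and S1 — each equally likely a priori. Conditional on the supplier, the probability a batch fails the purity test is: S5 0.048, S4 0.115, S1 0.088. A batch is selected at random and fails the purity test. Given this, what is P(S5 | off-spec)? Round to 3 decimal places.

With a uniform prior (1/3 each), posterior ∝ likelihood:
  S5: 0.048
  S4: 0.115
  S1: 0.088
Sum = 0.251.
P(S5 | evidence) = 0.048 / 0.251 ≈ 0.191.

0.191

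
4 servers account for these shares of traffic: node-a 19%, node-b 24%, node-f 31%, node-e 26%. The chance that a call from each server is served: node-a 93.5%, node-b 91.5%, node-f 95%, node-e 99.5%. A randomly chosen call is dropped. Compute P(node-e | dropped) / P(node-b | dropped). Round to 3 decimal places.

Taking complements, P(dropped | each) = node-a 0.065, node-b 0.085, node-f 0.05, node-e 0.005.
Compute prior × likelihood for every hypothesis:
  node-a: 0.19 × 0.065 = 0.01235
  node-b: 0.24 × 0.085 = 0.0204
  node-f: 0.31 × 0.05 = 0.0155
  node-e: 0.26 × 0.005 = 0.0013
Normalizing constant = 0.04955.
The ratio is 0.0013 / 0.0204 (the normalizer cancels) = 0.064.

0.064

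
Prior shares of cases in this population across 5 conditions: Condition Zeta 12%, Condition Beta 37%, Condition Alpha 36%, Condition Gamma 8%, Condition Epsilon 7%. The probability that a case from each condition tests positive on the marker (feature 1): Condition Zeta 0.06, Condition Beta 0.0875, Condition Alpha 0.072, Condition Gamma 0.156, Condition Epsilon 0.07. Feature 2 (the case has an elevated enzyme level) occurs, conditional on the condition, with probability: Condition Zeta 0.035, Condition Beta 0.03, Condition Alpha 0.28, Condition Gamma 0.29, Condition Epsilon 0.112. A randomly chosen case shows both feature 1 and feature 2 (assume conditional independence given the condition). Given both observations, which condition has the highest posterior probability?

By Bayes' rule, posterior ∝ prior × likelihood:
  Condition Zeta: 0.12 × 0.06 × 0.035 = 0.000252
  Condition Beta: 0.37 × 0.0875 × 0.03 = 0.00097125
  Condition Alpha: 0.36 × 0.072 × 0.28 = 0.0072576
  Condition Gamma: 0.08 × 0.156 × 0.29 = 0.0036192
  Condition Epsilon: 0.07 × 0.07 × 0.112 = 0.0005488
Total = 0.01264885.
Largest term belongs to Condition Alpha, so Condition Alpha is most probable.

Condition Alpha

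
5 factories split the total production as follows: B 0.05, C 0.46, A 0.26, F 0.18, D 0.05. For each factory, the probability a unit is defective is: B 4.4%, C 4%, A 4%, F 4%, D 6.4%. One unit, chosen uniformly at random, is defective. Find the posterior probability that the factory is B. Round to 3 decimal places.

0.053

Prior × likelihood for each hypothesis:
  B: 0.05 × 0.044 = 0.0022
  C: 0.46 × 0.04 = 0.0184
  A: 0.26 × 0.04 = 0.0104
  F: 0.18 × 0.04 = 0.0072
  D: 0.05 × 0.064 = 0.0032
Total = 0.0414.
P(B | evidence) = 0.0022 / 0.0414 ≈ 0.053.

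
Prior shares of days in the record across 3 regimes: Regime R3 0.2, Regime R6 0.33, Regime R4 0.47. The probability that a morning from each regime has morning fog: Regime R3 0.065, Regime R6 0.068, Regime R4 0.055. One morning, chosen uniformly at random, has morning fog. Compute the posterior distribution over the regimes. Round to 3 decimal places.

Regime R3 0.212, Regime R6 0.366, Regime R4 0.422

By Bayes' rule, posterior ∝ prior × likelihood:
  Regime R3: 0.2 × 0.065 = 0.013
  Regime R6: 0.33 × 0.068 = 0.02244
  Regime R4: 0.47 × 0.055 = 0.02585
Total = 0.06129.
P(Regime R3 | fog) = 0.013/0.06129 ≈ 0.212
P(Regime R6 | fog) = 0.02244/0.06129 ≈ 0.366
P(Regime R4 | fog) = 0.02585/0.06129 ≈ 0.422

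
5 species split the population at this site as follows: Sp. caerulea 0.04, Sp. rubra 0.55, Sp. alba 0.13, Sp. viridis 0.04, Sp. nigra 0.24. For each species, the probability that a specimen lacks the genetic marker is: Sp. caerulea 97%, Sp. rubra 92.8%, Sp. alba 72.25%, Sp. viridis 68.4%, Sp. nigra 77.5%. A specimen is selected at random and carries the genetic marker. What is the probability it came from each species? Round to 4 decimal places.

Taking complements, P(marker | each) = Sp. caerulea 0.03, Sp. rubra 0.072, Sp. alba 0.2775, Sp. viridis 0.316, Sp. nigra 0.225.
Compute prior × likelihood for every hypothesis:
  Sp. caerulea: 0.04 × 0.03 = 0.0012
  Sp. rubra: 0.55 × 0.072 = 0.0396
  Sp. alba: 0.13 × 0.2775 = 0.036075
  Sp. viridis: 0.04 × 0.316 = 0.01264
  Sp. nigra: 0.24 × 0.225 = 0.054
Normalizing constant = 0.143515.
P(Sp. caerulea | marker) = 0.0012/0.143515 ≈ 0.0084
P(Sp. rubra | marker) = 0.0396/0.143515 ≈ 0.2759
P(Sp. alba | marker) = 0.036075/0.143515 ≈ 0.2514
P(Sp. viridis | marker) = 0.01264/0.143515 ≈ 0.0881
P(Sp. nigra | marker) = 0.054/0.143515 ≈ 0.3763

Sp. caerulea 0.0084, Sp. rubra 0.2759, Sp. alba 0.2514, Sp. viridis 0.0881, Sp. nigra 0.3763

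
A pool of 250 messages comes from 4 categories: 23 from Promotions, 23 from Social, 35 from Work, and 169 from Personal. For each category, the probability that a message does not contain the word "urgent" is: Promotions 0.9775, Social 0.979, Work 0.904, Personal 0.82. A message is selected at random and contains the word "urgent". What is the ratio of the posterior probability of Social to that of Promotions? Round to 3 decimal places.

0.933

Taking complements, P(urgent-flag | each) = Promotions 0.0225, Social 0.021, Work 0.096, Personal 0.18.
Prior × likelihood for each hypothesis:
  Promotions: 0.092 × 0.0225 = 0.00207
  Social: 0.092 × 0.021 = 0.001932
  Work: 0.14 × 0.096 = 0.01344
  Personal: 0.676 × 0.18 = 0.12168
Total = 0.139122.
The ratio is 0.001932 / 0.00207 (the normalizer cancels) = 0.933.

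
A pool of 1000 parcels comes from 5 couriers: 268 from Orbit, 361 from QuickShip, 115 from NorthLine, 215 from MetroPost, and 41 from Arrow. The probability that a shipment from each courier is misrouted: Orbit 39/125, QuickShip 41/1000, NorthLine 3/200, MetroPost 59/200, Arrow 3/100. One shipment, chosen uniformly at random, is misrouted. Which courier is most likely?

Orbit

Unnormalized posteriors (prior × likelihood):
  Orbit: 0.268 × 0.312 = 0.083616
  QuickShip: 0.361 × 0.041 = 0.014801
  NorthLine: 0.115 × 0.015 = 0.001725
  MetroPost: 0.215 × 0.295 = 0.063425
  Arrow: 0.041 × 0.03 = 0.00123
Total = 0.164797.
Largest term belongs to Orbit, so Orbit is most probable.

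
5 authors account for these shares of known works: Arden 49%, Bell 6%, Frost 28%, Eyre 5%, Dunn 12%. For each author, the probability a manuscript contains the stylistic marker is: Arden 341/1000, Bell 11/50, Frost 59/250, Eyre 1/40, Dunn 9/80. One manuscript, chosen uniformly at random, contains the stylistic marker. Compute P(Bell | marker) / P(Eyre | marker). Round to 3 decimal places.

10.560

Compute prior × likelihood for every hypothesis:
  Arden: 0.49 × 0.341 = 0.16709
  Bell: 0.06 × 0.22 = 0.0132
  Frost: 0.28 × 0.236 = 0.06608
  Eyre: 0.05 × 0.025 = 0.00125
  Dunn: 0.12 × 0.1125 = 0.0135
Total = 0.26112.
The ratio is 0.0132 / 0.00125 (the normalizer cancels) = 10.560.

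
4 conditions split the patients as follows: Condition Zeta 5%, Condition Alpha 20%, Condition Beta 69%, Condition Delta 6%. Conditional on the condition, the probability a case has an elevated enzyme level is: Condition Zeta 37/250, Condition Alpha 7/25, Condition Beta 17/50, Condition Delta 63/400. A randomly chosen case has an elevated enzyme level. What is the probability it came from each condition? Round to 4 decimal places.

Compute prior × likelihood for every hypothesis:
  Condition Zeta: 0.05 × 0.148 = 0.0074
  Condition Alpha: 0.2 × 0.28 = 0.056
  Condition Beta: 0.69 × 0.34 = 0.2346
  Condition Delta: 0.06 × 0.1575 = 0.00945
Normalizing constant = 0.30745.
P(Condition Zeta | elevated) = 0.0074/0.30745 ≈ 0.0241
P(Condition Alpha | elevated) = 0.056/0.30745 ≈ 0.1821
P(Condition Beta | elevated) = 0.2346/0.30745 ≈ 0.7631
P(Condition Delta | elevated) = 0.00945/0.30745 ≈ 0.0307

Condition Zeta 0.0241, Condition Alpha 0.1821, Condition Beta 0.7631, Condition Delta 0.0307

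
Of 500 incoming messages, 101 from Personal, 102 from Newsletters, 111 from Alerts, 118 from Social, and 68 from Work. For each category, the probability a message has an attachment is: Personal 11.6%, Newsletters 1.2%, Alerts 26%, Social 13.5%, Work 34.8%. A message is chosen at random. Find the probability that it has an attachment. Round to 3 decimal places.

By Bayes' rule, posterior ∝ prior × likelihood:
  Personal: 0.202 × 0.116 = 0.023432
  Newsletters: 0.204 × 0.012 = 0.002448
  Alerts: 0.222 × 0.26 = 0.05772
  Social: 0.236 × 0.135 = 0.03186
  Work: 0.136 × 0.348 = 0.047328
P(attachment) = 0.023432 + 0.002448 + 0.05772 + 0.03186 + 0.047328 = 0.162788 → 0.163.

0.163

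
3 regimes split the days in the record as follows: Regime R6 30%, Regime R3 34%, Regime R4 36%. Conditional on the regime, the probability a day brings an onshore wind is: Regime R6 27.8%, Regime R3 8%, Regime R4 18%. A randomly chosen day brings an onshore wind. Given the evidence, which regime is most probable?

Prior × likelihood for each hypothesis:
  Regime R6: 0.3 × 0.278 = 0.0834
  Regime R3: 0.34 × 0.08 = 0.0272
  Regime R4: 0.36 × 0.18 = 0.0648
Total = 0.1754.
Largest term belongs to Regime R6, so Regime R6 is most probable.

Regime R6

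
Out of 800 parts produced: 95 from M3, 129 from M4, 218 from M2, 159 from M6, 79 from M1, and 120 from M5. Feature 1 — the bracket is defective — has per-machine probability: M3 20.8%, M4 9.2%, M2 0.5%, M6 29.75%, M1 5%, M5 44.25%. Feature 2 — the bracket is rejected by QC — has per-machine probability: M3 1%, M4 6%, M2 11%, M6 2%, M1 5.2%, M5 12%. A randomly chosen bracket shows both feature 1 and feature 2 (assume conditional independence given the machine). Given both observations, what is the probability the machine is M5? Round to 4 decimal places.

Prior × likelihood for each hypothesis:
  M3: 0.11875 × 0.208 × 0.01 = 0.000247
  M4: 0.16125 × 0.092 × 0.06 = 0.0008901
  M2: 0.2725 × 0.005 × 0.11 = 0.000149875
  M6: 0.19875 × 0.2975 × 0.02 = 0.0011825625
  M1: 0.09875 × 0.05 × 0.052 = 0.00025675
  M5: 0.15 × 0.4425 × 0.12 = 0.007965
Sum = 0.0106912875.
P(M5 | evidence) = 0.007965 / 0.0106912875 ≈ 0.7450.

0.7450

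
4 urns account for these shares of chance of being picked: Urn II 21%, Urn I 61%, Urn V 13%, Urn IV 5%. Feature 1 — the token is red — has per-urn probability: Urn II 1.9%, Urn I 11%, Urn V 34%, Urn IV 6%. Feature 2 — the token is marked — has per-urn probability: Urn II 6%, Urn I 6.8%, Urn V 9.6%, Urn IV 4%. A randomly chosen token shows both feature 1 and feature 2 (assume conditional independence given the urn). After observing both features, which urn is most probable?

Urn I

Compute prior × likelihood for every hypothesis:
  Urn II: 0.21 × 0.019 × 0.06 = 0.0002394
  Urn I: 0.61 × 0.11 × 0.068 = 0.0045628
  Urn V: 0.13 × 0.34 × 0.096 = 0.0042432
  Urn IV: 0.05 × 0.06 × 0.04 = 0.00012
Sum = 0.0091654.
Largest term belongs to Urn I, so Urn I is most probable.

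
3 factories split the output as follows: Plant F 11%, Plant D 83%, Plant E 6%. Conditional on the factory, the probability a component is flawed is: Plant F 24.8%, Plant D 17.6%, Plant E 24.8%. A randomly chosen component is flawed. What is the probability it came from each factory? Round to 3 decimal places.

By Bayes' rule, posterior ∝ prior × likelihood:
  Plant F: 0.11 × 0.248 = 0.02728
  Plant D: 0.83 × 0.176 = 0.14608
  Plant E: 0.06 × 0.248 = 0.01488
Sum = 0.18824.
P(Plant F | flawed) = 0.02728/0.18824 ≈ 0.145
P(Plant D | flawed) = 0.14608/0.18824 ≈ 0.776
P(Plant E | flawed) = 0.01488/0.18824 ≈ 0.079
(Check: 0.145+0.776+0.079 = 1.000.)

Plant F 0.145, Plant D 0.776, Plant E 0.079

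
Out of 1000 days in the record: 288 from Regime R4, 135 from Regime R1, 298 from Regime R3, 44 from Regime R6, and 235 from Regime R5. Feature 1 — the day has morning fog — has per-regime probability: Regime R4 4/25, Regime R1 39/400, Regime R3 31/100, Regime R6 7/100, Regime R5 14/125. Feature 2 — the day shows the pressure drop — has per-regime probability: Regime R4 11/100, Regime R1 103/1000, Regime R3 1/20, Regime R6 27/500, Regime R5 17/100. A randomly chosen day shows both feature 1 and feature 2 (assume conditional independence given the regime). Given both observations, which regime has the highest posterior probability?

Unnormalized posteriors (prior × likelihood):
  Regime R4: 0.288 × 0.16 × 0.11 = 0.0050688
  Regime R1: 0.135 × 0.0975 × 0.103 = 0.0013557375
  Regime R3: 0.298 × 0.31 × 0.05 = 0.004619
  Regime R6: 0.044 × 0.07 × 0.054 = 0.00016632
  Regime R5: 0.235 × 0.112 × 0.17 = 0.0044744
Total = 0.0156842575.
Largest term belongs to Regime R4, so Regime R4 is most probable.

Regime R4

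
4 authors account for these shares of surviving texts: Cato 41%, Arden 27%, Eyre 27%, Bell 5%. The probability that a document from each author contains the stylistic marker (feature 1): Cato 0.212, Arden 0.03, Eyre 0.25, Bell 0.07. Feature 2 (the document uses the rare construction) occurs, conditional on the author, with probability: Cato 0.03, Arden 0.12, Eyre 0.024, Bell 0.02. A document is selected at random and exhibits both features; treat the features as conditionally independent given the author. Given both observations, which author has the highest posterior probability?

Prior × likelihood for each hypothesis:
  Cato: 0.41 × 0.212 × 0.03 = 0.0026076
  Arden: 0.27 × 0.03 × 0.12 = 0.000972
  Eyre: 0.27 × 0.25 × 0.024 = 0.00162
  Bell: 0.05 × 0.07 × 0.02 = 0.00007
Total = 0.0052696.
Largest term belongs to Cato, so Cato is most probable.

Cato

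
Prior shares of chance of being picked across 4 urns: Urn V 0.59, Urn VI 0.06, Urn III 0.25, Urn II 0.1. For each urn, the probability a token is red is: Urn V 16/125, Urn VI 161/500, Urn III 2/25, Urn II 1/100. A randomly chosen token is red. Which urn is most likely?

Prior × likelihood for each hypothesis:
  Urn V: 0.59 × 0.128 = 0.07552
  Urn VI: 0.06 × 0.322 = 0.01932
  Urn III: 0.25 × 0.08 = 0.02
  Urn II: 0.1 × 0.01 = 0.001
Normalizing constant = 0.11584.
Largest term belongs to Urn V, so Urn V is most probable.

Urn V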